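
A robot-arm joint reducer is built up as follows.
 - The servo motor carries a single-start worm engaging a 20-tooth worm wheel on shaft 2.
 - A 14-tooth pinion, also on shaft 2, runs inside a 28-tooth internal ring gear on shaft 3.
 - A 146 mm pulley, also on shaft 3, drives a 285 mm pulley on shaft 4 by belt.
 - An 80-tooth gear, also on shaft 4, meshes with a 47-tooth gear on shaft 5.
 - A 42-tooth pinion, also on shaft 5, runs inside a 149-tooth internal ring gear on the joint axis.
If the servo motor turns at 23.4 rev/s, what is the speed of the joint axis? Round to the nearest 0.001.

Worm: ratio = 20/1 = 20, so shaft 2 turns at 23.4 / 20 = 1.17 rev/s.
Internal gear: ratio = 28/14 = 2, so shaft 3 turns at 1.17 / 2 = 0.585 rev/s.
Belt: ratio = 285/146 = 1.9521, so shaft 4 turns at 0.585 / 1.9521 = 0.29968 rev/s.
Gear mesh: ratio = 47/80 = 0.5875, so shaft 5 turns at 0.29968 / 0.5875 = 0.5101 rev/s.
Internal gear: ratio = 149/42 = 3.5476, so the joint axis turns at 0.5101 / 3.5476 = 0.14379 rev/s.

0.144 rev/s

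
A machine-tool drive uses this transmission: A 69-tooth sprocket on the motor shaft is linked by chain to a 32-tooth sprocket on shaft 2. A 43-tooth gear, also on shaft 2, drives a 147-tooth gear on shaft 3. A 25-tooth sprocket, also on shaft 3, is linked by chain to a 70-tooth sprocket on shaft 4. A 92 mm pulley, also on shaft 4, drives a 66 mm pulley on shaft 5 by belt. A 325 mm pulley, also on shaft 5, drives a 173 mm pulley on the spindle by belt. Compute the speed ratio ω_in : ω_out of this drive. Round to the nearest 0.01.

Each stage contributes driven/driver: chain 32/69 = 0.46377, gear mesh 147/43 = 3.4186, chain 70/25 = 2.8, belt 66/92 = 0.71739, belt 173/325 = 0.53231.
Overall: 0.46377 × 3.4186 × 2.8 × 0.71739 × 0.53231 = 1.6952.

1.70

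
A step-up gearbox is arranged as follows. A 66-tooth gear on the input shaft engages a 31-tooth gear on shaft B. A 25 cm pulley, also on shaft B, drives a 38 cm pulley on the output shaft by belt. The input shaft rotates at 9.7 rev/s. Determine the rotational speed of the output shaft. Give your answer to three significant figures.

gear mesh 31/66 = 0.4697 → 9.7/0.4697 = 20.652 rev/s
belt 38/25 = 1.52 → 20.652/1.52 = 13.587 rev/s

13.6 rev/s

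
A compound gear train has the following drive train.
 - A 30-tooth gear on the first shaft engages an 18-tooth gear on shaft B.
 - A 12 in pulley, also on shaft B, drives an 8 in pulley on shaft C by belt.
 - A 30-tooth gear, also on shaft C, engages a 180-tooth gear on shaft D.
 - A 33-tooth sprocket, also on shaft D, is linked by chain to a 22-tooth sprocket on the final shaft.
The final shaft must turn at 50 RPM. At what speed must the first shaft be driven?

80 RPM

Overall ratio R = 0.6 × 0.66667 × 6 × 0.66667 = 1.6.
Required input speed = output speed × R = 50 × 1.6 = 80 RPM.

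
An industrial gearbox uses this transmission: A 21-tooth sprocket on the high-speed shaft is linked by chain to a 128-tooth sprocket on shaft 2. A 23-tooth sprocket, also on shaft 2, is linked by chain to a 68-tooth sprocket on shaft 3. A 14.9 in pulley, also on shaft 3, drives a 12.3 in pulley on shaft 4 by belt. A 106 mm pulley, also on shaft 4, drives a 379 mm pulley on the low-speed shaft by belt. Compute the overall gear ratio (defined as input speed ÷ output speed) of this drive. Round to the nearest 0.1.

Each stage contributes driven/driver: chain 128/21 = 6.0952, chain 68/23 = 2.9565, belt 12.3/14.9 = 0.8255, belt 379/106 = 3.5755.
Overall: 6.0952 × 2.9565 × 0.8255 × 3.5755 = 53.189.

53.2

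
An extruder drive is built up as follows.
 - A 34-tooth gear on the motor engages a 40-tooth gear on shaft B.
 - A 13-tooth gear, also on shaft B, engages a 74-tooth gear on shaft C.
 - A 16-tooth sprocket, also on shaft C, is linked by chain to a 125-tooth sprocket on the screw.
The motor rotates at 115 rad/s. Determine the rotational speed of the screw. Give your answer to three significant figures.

2.20 rad/s

gear mesh 40/34 = 1.1765 → 115/1.1765 = 97.75 rad/s
gear mesh 74/13 = 5.6923 → 97.75/5.6923 = 17.172 rad/s
chain 125/16 = 7.8125 → 17.172/7.8125 = 2.1981 rad/s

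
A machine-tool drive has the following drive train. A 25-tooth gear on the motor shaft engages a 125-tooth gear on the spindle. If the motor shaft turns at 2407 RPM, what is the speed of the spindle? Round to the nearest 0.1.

gear mesh 125/25 = 5 → 2407/5 = 481.4 RPM

481.4 RPM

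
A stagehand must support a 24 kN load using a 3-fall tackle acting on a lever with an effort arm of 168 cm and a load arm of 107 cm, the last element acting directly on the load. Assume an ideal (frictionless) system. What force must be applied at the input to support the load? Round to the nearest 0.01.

5.10 kN

Block-and-tackle MA = number of supporting rope parts = 3.
Lever MA = effort arm / load arm = 168/107 = 1.5701.
Combined ideal MA = 3 × 1.5701 = 4.7103.
Effort = load / MA = 24 / 4.7103 = 5.0952 kN.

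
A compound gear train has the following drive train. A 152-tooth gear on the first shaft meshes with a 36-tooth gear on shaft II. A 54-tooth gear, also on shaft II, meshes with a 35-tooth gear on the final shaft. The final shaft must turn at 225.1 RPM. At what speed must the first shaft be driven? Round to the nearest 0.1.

34.6 RPM

Overall ratio R = 0.23684 × 0.64815 = 0.15351.
Required input speed = output speed × R = 225.1 × 0.15351 = 34.555 RPM.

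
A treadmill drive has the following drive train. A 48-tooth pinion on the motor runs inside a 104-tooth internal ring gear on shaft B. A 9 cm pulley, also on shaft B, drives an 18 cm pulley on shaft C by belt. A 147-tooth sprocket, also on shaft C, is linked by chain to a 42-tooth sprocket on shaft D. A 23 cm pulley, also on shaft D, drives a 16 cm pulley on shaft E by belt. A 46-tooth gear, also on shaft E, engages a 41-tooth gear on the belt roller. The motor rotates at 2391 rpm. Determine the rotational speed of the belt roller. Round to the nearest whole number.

the motor → shaft B (internal gear, 104/48): 2391 ÷ 2.1667 = 1103.5 rpm
shaft B → shaft C (belt, 18/9): 1103.5 ÷ 2 = 551.77 rpm
shaft C → shaft D (chain, 42/147): 551.77 ÷ 0.28571 = 1931.2 rpm
shaft D → shaft E (belt, 16/23): 1931.2 ÷ 0.69565 = 2776.1 rpm
shaft E → the belt roller (gear mesh, 41/46): 2776.1 ÷ 0.8913 = 3114.6 rpm

3115 rpm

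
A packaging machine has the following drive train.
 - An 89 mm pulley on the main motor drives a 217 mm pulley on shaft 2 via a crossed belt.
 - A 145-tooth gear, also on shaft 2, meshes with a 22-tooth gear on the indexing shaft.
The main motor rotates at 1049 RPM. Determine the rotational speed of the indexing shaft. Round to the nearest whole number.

Belt: ratio = 217/89 = 2.4382, so shaft 2 turns at 1049 / 2.4382 = 430.24 RPM.
Gear mesh: ratio = 22/145 = 0.15172, so the indexing shaft turns at 430.24 / 0.15172 = 2835.6 RPM.

2836 RPM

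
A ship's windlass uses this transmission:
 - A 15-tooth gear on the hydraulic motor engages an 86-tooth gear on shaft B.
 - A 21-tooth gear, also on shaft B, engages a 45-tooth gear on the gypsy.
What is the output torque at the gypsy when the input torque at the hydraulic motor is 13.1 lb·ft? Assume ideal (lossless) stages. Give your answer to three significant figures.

161 lb·ft

Gear mesh: ratio = 86/15 = 5.7333; torque at shaft B = 13.1 × 5.7333 = 75.107 lb·ft.
Gear mesh: ratio = 45/21 = 2.1429; torque at the gypsy = 75.107 × 2.1429 = 160.94 lb·ft.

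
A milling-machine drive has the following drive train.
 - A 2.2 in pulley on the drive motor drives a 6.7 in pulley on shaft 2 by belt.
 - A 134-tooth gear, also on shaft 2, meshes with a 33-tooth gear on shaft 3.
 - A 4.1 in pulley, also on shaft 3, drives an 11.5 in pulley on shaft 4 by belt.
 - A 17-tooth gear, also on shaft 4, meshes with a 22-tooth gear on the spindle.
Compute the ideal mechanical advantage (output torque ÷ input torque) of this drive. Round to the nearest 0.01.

Each stage contributes driven/driver: belt 6.7/2.2 = 3.0455, gear mesh 33/134 = 0.24627, belt 11.5/4.1 = 2.8049, gear mesh 22/17 = 1.2941.
Overall: 3.0455 × 0.24627 × 2.8049 × 1.2941 = 2.7224.

2.72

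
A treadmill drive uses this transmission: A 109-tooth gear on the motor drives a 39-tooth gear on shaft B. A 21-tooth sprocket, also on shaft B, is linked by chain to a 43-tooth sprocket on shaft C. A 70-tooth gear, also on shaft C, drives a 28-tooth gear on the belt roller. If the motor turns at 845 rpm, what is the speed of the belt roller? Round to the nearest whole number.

gear mesh 39/109 = 0.3578 → 845/0.3578 = 2361.7 rpm
chain 43/21 = 2.0476 → 2361.7/2.0476 = 1153.4 rpm
gear mesh 28/70 = 0.4 → 1153.4/0.4 = 2883.4 rpm

2883 rpm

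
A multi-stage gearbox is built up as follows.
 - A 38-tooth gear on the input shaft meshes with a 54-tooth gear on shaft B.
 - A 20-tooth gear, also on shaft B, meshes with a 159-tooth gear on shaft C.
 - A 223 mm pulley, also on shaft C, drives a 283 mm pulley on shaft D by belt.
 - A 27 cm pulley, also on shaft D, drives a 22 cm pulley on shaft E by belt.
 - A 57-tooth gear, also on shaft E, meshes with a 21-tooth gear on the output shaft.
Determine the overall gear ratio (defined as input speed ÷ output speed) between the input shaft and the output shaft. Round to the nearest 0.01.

Each stage contributes driven/driver: gear mesh 54/38 = 1.4211, gear mesh 159/20 = 7.95, belt 283/223 = 1.2691, belt 22/27 = 0.81481, gear mesh 21/57 = 0.36842.
Overall: 1.4211 × 7.95 × 1.2691 × 0.81481 × 0.36842 = 4.3039.

4.30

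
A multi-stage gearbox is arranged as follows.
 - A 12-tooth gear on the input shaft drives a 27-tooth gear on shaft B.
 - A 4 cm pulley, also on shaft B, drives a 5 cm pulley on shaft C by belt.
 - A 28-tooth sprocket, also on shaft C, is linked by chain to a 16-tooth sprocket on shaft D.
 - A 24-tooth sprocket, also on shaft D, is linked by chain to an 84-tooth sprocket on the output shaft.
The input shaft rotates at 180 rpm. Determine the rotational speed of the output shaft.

32 rpm

gear mesh 27/12 = 2.25 → 180/2.25 = 80 rpm
belt 5/4 = 1.25 → 80/1.25 = 64 rpm
chain 16/28 = 0.57143 → 64/0.57143 = 112 rpm
chain 84/24 = 3.5 → 112/3.5 = 32 rpm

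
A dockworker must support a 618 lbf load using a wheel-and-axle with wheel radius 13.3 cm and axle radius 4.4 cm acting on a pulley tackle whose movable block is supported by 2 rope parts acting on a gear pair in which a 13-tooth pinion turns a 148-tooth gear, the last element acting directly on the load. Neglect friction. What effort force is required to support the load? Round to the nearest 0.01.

Wheel-and-axle MA = R/r = 13.3/4.4 = 3.0227.
Block-and-tackle MA = number of supporting rope parts = 2.
Gear pair MA = 148/13 = 11.385.
Combined ideal MA = 3.0227 × 2 × 11.385 = 68.825.
Effort = load / MA = 618 / 68.825 = 8.9793 lbf.

8.98 lbf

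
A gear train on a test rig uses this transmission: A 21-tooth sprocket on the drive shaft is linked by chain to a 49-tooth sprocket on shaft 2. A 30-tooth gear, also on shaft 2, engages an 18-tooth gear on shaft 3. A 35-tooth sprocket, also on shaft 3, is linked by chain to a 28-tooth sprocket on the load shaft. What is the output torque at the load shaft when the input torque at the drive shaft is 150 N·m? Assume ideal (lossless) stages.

168 N·m

chain 49/21 = 2.3333 → τ = 150·2.3333 = 350 N·m
gear mesh 18/30 = 0.6 → τ = 350·0.6 = 210 N·m
chain 28/35 = 0.8 → τ = 210·0.8 = 168 N·m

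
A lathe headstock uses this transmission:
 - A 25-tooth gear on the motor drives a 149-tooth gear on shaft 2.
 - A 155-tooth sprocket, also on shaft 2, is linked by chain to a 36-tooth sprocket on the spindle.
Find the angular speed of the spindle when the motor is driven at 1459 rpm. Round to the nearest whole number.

the motor → shaft 2 (gear mesh, 149/25): 1459 ÷ 5.96 = 244.8 rpm
shaft 2 → the spindle (chain, 36/155): 244.8 ÷ 0.23226 = 1054 rpm

1054 rpm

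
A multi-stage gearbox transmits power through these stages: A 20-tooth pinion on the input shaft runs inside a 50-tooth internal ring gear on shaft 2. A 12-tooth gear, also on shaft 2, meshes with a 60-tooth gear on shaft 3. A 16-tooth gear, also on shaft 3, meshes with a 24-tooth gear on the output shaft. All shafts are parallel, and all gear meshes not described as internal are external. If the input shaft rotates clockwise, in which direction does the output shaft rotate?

the input shaft → shaft 2: internal mesh, same direction → CW.
shaft 2 → shaft 3: external mesh, 1 reversal → CCW.
shaft 3 → the output shaft: external mesh, 1 reversal → CW.
2 reversals in total — an even number — so the output shaft turns the same way as the input shaft.

clockwise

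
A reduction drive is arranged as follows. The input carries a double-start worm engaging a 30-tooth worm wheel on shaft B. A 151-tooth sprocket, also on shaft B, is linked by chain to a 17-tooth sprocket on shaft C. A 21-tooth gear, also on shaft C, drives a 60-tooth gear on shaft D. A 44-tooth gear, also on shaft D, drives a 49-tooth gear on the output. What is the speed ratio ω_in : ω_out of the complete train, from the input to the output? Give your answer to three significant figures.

Each stage contributes driven/driver: worm 30/2 = 15, chain 17/151 = 0.11258, gear mesh 60/21 = 2.8571, gear mesh 49/44 = 1.1136.
Overall: 15 × 0.11258 × 2.8571 × 1.1136 = 5.3733.

5.37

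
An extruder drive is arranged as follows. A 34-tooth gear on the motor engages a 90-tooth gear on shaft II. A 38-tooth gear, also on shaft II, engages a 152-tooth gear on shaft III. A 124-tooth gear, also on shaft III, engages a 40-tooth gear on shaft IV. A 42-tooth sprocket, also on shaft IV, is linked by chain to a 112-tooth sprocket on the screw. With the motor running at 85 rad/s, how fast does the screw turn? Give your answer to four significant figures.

Gear mesh: ratio = 90/34 = 2.6471, so shaft II turns at 85 / 2.6471 = 32.111 rad/s.
Gear mesh: ratio = 152/38 = 4, so shaft III turns at 32.111 / 4 = 8.0278 rad/s.
Gear mesh: ratio = 40/124 = 0.32258, so shaft IV turns at 8.0278 / 0.32258 = 24.886 rad/s.
Chain: ratio = 112/42 = 2.6667, so the screw turns at 24.886 / 2.6667 = 9.3323 rad/s.

9.332 rad/s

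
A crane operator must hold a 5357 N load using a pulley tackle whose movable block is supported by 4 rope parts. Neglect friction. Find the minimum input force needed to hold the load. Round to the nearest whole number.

Block-and-tackle MA = number of supporting rope parts = 4.
Effort = load / MA = 5357 / 4 = 1339.2 N.

1339 N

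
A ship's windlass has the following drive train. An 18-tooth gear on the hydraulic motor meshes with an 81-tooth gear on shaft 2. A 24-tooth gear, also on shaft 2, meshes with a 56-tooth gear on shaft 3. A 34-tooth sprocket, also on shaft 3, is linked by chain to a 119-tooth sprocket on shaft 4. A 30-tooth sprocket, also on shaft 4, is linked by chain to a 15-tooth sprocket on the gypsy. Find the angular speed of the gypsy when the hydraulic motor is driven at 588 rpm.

the hydraulic motor → shaft 2 (gear mesh, 81/18): 588 ÷ 4.5 = 130.67 rpm
shaft 2 → shaft 3 (gear mesh, 56/24): 130.67 ÷ 2.3333 = 56 rpm
shaft 3 → shaft 4 (chain, 119/34): 56 ÷ 3.5 = 16 rpm
shaft 4 → the gypsy (chain, 15/30): 16 ÷ 0.5 = 32 rpm

32 rpm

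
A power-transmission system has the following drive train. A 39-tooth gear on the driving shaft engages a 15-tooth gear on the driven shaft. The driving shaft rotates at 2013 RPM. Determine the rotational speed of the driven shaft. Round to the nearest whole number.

5234 RPM

gear mesh 15/39 = 0.38462 → 2013/0.38462 = 5233.8 RPM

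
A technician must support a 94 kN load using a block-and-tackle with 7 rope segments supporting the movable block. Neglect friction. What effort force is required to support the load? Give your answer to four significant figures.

Block-and-tackle MA = number of supporting rope parts = 7.
Effort = load / MA = 94 / 7 = 13.429 kN.

13.43 kN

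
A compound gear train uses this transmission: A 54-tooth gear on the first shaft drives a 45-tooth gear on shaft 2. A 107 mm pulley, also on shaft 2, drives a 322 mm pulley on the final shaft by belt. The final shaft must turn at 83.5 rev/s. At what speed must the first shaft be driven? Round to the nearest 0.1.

209.4 rev/s

Overall ratio R = 0.83333 × 3.0093 = 2.5078.
Required input speed = output speed × R = 83.5 × 2.5078 = 209.4 rev/s.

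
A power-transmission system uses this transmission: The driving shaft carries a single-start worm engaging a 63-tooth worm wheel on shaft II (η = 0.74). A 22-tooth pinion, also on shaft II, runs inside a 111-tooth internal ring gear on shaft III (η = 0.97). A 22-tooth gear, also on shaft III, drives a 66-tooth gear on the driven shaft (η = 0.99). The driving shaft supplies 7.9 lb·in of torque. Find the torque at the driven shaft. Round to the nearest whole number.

5353 lb·in

Worm: ratio = 63/1 = 63; torque at shaft II = 7.9 × 63 × 0.74 = 368.3 lb·in.
Internal gear: ratio = 111/22 = 5.0455; torque at shaft III = 368.3 × 5.0455 × 0.97 = 1802.5 lb·in.
Gear mesh: ratio = 66/22 = 3; torque at the driven shaft = 1802.5 × 3 × 0.99 = 5353.4 lb·in.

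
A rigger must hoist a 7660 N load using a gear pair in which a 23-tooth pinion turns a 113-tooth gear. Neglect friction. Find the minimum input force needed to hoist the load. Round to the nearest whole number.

Gear pair MA = 113/23 = 4.913.
Effort = load / MA = 7660 / 4.913 = 1559.1 N.

1559 N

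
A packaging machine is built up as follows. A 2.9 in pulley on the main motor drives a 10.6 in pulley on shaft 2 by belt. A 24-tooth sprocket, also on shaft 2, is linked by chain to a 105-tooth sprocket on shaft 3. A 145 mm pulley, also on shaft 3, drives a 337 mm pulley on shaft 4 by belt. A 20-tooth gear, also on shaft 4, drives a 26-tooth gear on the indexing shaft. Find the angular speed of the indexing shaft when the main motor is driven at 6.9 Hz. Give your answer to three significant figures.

0.143 Hz

belt 10.6/2.9 = 3.6552 → 6.9/3.6552 = 1.8877 Hz
chain 105/24 = 4.375 → 1.8877/4.375 = 0.43148 Hz
belt 337/145 = 2.3241 → 0.43148/2.3241 = 0.18565 Hz
gear mesh 26/20 = 1.3 → 0.18565/1.3 = 0.14281 Hz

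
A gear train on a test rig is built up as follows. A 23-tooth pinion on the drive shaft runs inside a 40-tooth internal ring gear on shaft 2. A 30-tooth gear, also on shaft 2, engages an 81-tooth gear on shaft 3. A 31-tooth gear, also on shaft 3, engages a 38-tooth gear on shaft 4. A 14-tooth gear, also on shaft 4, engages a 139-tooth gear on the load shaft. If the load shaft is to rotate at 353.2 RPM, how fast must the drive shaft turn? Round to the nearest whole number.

Overall ratio R = 1.7391 × 2.7 × 1.2258 × 9.9286 = 57.148.
Required input speed = output speed × R = 353.2 × 57.148 = 20185 RPM.

20185 RPM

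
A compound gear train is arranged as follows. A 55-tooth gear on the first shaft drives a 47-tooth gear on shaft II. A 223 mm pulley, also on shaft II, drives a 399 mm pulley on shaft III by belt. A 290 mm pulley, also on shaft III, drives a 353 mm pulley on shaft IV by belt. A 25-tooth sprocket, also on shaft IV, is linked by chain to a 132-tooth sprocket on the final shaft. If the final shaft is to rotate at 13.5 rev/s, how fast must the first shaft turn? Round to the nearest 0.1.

132.7 rev/s

Overall ratio R = 0.85455 × 1.7892 × 1.2172 × 5.28 = 9.8268.
Required input speed = output speed × R = 13.5 × 9.8268 = 132.66 rev/s.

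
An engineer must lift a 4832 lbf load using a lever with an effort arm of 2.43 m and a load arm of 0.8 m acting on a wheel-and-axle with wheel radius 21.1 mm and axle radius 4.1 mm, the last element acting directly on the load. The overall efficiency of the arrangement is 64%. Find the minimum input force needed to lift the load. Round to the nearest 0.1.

Lever MA = effort arm / load arm = 2.43/0.8 = 3.0375.
Wheel-and-axle MA = R/r = 21.1/4.1 = 5.1463.
Combined ideal MA = 3.0375 × 5.1463 = 15.632.
Actual MA = 15.632 × 0.64 = 10.004.
Effort = load / actual MA = 4832 / 10.004 = 482.98 lbf.

483.0 lbf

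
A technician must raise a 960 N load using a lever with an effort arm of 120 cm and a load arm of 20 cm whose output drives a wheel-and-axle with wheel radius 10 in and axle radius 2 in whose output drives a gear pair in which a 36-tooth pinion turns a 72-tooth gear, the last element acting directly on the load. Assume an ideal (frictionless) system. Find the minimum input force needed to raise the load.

Lever MA = effort arm / load arm = 120/20 = 6.
Wheel-and-axle MA = R/r = 10/2 = 5.
Gear pair MA = 72/36 = 2.
Combined ideal MA = 6 × 5 × 2 = 60.
Effort = load / MA = 960 / 60 = 16 N.

16 N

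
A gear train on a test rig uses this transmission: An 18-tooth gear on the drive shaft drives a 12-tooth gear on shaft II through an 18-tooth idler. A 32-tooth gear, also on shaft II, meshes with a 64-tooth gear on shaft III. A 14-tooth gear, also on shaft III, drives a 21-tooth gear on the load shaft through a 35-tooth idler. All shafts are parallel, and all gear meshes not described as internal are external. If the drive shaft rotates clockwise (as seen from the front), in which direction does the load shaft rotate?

the drive shaft → shaft II: driver → idler → driven is 2 external meshes, 2 reversals → CW.
shaft II → shaft III: external mesh, 1 reversal → CCW.
shaft III → the load shaft: driver → idler → driven is 2 external meshes, 2 reversals → CCW.
5 reversals in total — an odd number — so the load shaft turns opposite to the drive shaft.

anticlockwise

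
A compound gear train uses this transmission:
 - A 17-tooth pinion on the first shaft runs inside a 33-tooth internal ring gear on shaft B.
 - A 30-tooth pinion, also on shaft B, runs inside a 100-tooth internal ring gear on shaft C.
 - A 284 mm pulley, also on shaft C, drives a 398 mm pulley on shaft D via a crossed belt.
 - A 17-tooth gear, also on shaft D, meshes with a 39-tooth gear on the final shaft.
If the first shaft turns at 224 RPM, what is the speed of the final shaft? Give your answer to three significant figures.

10.8 RPM

Internal gear: ratio = 33/17 = 1.9412, so shaft B turns at 224 / 1.9412 = 115.39 RPM.
Internal gear: ratio = 100/30 = 3.3333, so shaft C turns at 115.39 / 3.3333 = 34.618 RPM.
Belt: ratio = 398/284 = 1.4014, so shaft D turns at 34.618 / 1.4014 = 24.702 RPM.
Gear mesh: ratio = 39/17 = 2.2941, so the final shaft turns at 24.702 / 2.2941 = 10.768 RPM.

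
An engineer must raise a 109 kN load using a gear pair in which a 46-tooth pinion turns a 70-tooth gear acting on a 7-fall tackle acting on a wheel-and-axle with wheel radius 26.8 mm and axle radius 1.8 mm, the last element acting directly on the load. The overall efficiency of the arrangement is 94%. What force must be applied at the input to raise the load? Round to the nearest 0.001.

0.731 kN

Gear pair MA = 70/46 = 1.5217.
Block-and-tackle MA = number of supporting rope parts = 7.
Wheel-and-axle MA = R/r = 26.8/1.8 = 14.889.
Combined ideal MA = 1.5217 × 7 × 14.889 = 158.6.
Actual MA = 158.6 × 0.94 = 149.08.
Effort = load / actual MA = 109 / 149.08 = 0.73114 kN.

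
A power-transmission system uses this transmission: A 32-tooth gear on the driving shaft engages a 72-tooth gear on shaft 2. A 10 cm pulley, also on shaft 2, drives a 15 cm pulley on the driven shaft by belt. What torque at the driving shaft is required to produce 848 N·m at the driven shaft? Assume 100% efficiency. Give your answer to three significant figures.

251 N·m

Overall ratio R = 2.25 × 1.5 = 3.375.
Input torque = output torque / R = 848 / 3.375 = 251.26 N·m.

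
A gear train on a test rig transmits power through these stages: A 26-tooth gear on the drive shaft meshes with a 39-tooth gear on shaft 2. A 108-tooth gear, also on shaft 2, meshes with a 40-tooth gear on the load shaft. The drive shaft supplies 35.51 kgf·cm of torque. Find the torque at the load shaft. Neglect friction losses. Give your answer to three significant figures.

gear mesh 39/26 = 1.5 → τ = 35.51·1.5 = 53.265 kgf·cm
gear mesh 40/108 = 0.37037 → τ = 53.265·0.37037 = 19.728 kgf·cm

19.7 kgf·cm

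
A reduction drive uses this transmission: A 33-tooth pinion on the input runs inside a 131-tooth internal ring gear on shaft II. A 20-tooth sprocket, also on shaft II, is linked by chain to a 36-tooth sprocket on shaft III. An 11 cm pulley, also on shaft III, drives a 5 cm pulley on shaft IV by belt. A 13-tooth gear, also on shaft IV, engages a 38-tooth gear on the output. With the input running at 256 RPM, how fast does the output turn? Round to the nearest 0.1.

the input → shaft II (internal gear, 131/33): 256 ÷ 3.9697 = 64.489 RPM
shaft II → shaft III (chain, 36/20): 64.489 ÷ 1.8 = 35.827 RPM
shaft III → shaft IV (belt, 5/11): 35.827 ÷ 0.45455 = 78.819 RPM
shaft IV → the output (gear mesh, 38/13): 78.819 ÷ 2.9231 = 26.965 RPM

27.0 RPM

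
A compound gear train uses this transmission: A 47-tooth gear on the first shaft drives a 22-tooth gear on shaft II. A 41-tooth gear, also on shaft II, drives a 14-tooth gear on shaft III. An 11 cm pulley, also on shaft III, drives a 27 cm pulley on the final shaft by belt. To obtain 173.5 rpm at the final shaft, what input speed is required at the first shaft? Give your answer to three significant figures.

Overall ratio R = 0.46809 × 0.34146 × 2.4545 = 0.39232.
Required input speed = output speed × R = 173.5 × 0.39232 = 68.067 rpm.

68.1 rpm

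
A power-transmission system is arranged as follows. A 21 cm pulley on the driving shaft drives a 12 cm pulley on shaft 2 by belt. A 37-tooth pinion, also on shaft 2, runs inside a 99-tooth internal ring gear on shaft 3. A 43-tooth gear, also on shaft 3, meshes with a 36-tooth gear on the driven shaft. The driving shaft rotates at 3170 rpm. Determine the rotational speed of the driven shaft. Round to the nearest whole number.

2476 rpm

the driving shaft → shaft 2 (belt, 12/21): 3170 ÷ 0.57143 = 5547.5 rpm
shaft 2 → shaft 3 (internal gear, 99/37): 5547.5 ÷ 2.6757 = 2073.3 rpm
shaft 3 → the driven shaft (gear mesh, 36/43): 2073.3 ÷ 0.83721 = 2476.5 rpm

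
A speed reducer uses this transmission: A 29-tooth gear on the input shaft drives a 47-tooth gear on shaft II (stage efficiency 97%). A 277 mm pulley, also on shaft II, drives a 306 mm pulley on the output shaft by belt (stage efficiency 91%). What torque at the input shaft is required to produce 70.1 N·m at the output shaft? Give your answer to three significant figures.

44.4 N·m

Overall ratio R = 1.6207 × 1.1047 = 1.7904; overall efficiency η = 0.97 × 0.91 = 0.8827.
Input torque = output torque / (R × η) = 70.1 / (1.7904 × 0.8827) = 44.357 N·m.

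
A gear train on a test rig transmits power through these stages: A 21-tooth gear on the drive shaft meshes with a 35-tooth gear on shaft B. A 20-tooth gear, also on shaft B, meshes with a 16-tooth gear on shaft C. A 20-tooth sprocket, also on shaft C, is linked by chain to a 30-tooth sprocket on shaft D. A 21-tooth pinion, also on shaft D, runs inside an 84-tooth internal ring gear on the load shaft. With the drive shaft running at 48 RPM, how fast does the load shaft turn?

6 RPM

gear mesh 35/21 = 1.6667 → 48/1.6667 = 28.8 RPM
gear mesh 16/20 = 0.8 → 28.8/0.8 = 36 RPM
chain 30/20 = 1.5 → 36/1.5 = 24 RPM
internal gear 84/21 = 4 → 24/4 = 6 RPM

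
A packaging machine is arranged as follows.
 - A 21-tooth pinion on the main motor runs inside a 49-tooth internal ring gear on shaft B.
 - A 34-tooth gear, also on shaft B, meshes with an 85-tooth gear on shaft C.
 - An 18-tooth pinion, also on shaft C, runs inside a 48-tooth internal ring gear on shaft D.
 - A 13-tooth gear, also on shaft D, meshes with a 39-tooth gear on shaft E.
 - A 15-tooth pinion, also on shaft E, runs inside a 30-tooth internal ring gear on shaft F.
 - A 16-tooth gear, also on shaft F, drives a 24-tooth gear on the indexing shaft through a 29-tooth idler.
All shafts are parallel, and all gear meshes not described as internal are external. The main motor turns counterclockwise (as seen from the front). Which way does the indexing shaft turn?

the main motor → shaft B: internal mesh, same direction → CCW.
shaft B → shaft C: external mesh, 1 reversal → CW.
shaft C → shaft D: internal mesh, same direction → CW.
shaft D → shaft E: external mesh, 1 reversal → CCW.
shaft E → shaft F: internal mesh, same direction → CCW.
shaft F → the indexing shaft: driver → idler → driven is 2 external meshes, 2 reversals → CCW.
4 reversals in total — an even number — so the indexing shaft turns the same way as the main motor.

counterclockwise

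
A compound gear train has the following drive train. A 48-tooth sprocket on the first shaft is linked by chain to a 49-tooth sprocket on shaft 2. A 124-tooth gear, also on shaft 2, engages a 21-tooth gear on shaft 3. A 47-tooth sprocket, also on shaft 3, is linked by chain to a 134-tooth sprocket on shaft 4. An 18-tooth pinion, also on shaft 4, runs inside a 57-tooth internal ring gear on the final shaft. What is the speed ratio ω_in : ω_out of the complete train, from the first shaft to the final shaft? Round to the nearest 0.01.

1.56

Each stage contributes driven/driver: chain 49/48 = 1.0208, gear mesh 21/124 = 0.16935, chain 134/47 = 2.8511, internal gear 57/18 = 3.1667.
Overall: 1.0208 × 0.16935 × 2.8511 × 3.1667 = 1.5609.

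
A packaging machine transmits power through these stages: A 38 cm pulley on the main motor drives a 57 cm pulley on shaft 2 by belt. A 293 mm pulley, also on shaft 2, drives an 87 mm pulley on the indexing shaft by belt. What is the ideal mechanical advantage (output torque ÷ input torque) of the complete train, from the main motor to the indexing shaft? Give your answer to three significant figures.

Each stage contributes driven/driver: belt 57/38 = 1.5, belt 87/293 = 0.29693.
Overall: 1.5 × 0.29693 = 0.44539.

0.445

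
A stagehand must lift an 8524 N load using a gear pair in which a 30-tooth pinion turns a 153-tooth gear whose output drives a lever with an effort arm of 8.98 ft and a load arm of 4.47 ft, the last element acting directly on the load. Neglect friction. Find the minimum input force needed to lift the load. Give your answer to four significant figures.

832.0 N

Gear pair MA = 153/30 = 5.1.
Lever MA = effort arm / load arm = 8.98/4.47 = 2.0089.
Combined ideal MA = 5.1 × 2.0089 = 10.246.
Effort = load / MA = 8524 / 10.246 = 831.96 N.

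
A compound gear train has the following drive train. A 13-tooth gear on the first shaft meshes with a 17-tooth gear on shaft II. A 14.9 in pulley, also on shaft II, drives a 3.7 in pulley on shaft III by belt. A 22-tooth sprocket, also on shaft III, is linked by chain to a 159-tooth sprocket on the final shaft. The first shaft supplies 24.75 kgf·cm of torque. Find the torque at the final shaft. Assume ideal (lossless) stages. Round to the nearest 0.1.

gear mesh 17/13 = 1.3077 → τ = 24.75·1.3077 = 32.365 kgf·cm
belt 3.7/14.9 = 0.24832 → τ = 32.365·0.24832 = 8.037 kgf·cm
chain 159/22 = 7.2273 → τ = 8.037·7.2273 = 58.086 kgf·cm

58.1 kgf·cm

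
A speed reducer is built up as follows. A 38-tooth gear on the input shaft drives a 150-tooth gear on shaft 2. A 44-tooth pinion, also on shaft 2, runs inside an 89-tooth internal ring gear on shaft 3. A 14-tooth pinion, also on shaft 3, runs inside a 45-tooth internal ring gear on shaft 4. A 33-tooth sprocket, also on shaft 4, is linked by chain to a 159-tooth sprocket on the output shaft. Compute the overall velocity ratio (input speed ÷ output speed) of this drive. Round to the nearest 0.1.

Each stage contributes driven/driver: gear mesh 150/38 = 3.9474, internal gear 89/44 = 2.0227, internal gear 45/14 = 3.2143, chain 159/33 = 4.8182.
Overall: 3.9474 × 2.0227 × 3.2143 × 4.8182 = 123.66.

123.7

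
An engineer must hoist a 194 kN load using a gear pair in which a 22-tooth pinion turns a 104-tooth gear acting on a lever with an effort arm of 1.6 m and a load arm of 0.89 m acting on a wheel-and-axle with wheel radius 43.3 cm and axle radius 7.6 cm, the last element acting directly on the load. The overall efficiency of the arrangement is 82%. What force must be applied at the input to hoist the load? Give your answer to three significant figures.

4.89 kN

Gear pair MA = 104/22 = 4.7273.
Lever MA = effort arm / load arm = 1.6/0.89 = 1.7978.
Wheel-and-axle MA = R/r = 43.3/7.6 = 5.6974.
Combined ideal MA = 4.7273 × 1.7978 × 5.6974 = 48.419.
Actual MA = 48.419 × 0.82 = 39.703.
Effort = load / actual MA = 194 / 39.703 = 4.8862 kN.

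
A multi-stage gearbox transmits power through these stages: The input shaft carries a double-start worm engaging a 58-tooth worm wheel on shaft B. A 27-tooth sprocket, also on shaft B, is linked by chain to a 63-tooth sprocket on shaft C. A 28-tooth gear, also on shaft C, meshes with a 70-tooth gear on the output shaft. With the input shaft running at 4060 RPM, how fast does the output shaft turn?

worm 58/2 = 29 → 4060/29 = 140 RPM
chain 63/27 = 2.3333 → 140/2.3333 = 60 RPM
gear mesh 70/28 = 2.5 → 60/2.5 = 24 RPM

24 RPM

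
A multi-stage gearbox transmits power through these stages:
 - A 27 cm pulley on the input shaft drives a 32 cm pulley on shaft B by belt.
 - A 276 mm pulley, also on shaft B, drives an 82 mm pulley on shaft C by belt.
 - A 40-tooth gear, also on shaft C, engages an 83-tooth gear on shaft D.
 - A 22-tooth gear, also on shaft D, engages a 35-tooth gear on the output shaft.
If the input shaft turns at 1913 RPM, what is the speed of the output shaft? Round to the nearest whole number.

the input shaft → shaft B (belt, 32/27): 1913 ÷ 1.1852 = 1614.1 RPM
shaft B → shaft C (belt, 82/276): 1614.1 ÷ 0.2971 = 5432.8 RPM
shaft C → shaft D (gear mesh, 83/40): 5432.8 ÷ 2.075 = 2618.2 RPM
shaft D → the output shaft (gear mesh, 35/22): 2618.2 ÷ 1.5909 = 1645.7 RPM

1646 RPM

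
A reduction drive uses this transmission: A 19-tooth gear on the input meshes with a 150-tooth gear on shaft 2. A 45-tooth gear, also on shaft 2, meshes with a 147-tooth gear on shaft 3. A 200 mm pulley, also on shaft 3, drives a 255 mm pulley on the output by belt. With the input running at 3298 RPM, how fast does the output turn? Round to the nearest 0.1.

Gear mesh: ratio = 150/19 = 7.8947, so shaft 2 turns at 3298 / 7.8947 = 417.75 RPM.
Gear mesh: ratio = 147/45 = 3.2667, so shaft 3 turns at 417.75 / 3.2667 = 127.88 RPM.
Belt: ratio = 255/200 = 1.275, so the output turns at 127.88 / 1.275 = 100.3 RPM.

100.3 RPM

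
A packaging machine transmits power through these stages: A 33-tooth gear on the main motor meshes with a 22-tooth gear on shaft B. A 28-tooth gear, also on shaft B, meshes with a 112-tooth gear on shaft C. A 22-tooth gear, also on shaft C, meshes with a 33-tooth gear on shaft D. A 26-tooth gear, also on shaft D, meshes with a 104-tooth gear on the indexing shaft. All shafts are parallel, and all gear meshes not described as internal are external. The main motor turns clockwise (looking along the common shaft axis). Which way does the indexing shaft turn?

the main motor → shaft B: external mesh, 1 reversal → CCW.
shaft B → shaft C: external mesh, 1 reversal → CW.
shaft C → shaft D: external mesh, 1 reversal → CCW.
shaft D → the indexing shaft: external mesh, 1 reversal → CW.
4 reversals in total — an even number — so the indexing shaft turns the same way as the main motor.

clockwise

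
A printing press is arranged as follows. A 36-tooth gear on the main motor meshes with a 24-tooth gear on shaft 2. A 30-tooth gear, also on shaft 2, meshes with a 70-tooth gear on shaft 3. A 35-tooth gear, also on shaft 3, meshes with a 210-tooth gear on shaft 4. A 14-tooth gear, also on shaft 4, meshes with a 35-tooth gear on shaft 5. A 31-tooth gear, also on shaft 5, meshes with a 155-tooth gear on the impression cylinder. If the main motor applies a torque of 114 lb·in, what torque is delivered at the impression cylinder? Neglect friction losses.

After the gear mesh (24/36): 114 × 0.66667 = 76 lb·in
After the gear mesh (70/30): 76 × 2.3333 = 177.33 lb·in
After the gear mesh (210/35): 177.33 × 6 = 1064 lb·in
After the gear mesh (35/14): 1064 × 2.5 = 2660 lb·in
After the gear mesh (155/31): 2660 × 5 = 13300 lb·in

13300 lb·in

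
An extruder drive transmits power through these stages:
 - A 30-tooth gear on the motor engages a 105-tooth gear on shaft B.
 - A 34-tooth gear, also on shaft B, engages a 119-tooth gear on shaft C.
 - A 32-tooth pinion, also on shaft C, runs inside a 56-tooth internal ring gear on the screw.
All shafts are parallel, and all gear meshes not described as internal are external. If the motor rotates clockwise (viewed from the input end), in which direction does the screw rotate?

the motor → shaft B: external mesh, 1 reversal → CCW.
shaft B → shaft C: external mesh, 1 reversal → CW.
shaft C → the screw: internal mesh, same direction → CW.
2 reversals in total — an even number — so the screw turns the same way as the motor.

clockwise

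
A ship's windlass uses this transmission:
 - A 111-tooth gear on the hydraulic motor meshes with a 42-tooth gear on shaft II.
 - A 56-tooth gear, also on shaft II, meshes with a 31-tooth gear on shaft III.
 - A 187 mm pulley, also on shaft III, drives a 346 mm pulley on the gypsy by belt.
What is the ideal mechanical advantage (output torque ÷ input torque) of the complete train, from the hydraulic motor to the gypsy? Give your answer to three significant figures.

0.388

Each stage contributes driven/driver: gear mesh 42/111 = 0.37838, gear mesh 31/56 = 0.55357, belt 346/187 = 1.8503.
Overall: 0.37838 × 0.55357 × 1.8503 = 0.38756.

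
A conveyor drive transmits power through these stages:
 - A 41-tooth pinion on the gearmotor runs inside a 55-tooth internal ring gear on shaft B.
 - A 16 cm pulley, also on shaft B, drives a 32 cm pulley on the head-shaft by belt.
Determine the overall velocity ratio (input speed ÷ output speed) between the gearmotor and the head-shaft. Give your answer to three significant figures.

Each stage contributes driven/driver: internal gear 55/41 = 1.3415, belt 32/16 = 2.
Overall: 1.3415 × 2 = 2.6829.

2.68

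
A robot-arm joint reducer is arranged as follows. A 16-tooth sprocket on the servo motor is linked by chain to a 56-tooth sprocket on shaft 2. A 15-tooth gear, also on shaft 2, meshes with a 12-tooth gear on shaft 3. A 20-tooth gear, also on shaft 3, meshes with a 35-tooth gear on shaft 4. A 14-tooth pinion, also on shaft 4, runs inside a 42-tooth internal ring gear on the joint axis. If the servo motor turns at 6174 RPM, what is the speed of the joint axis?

the servo motor → shaft 2 (chain, 56/16): 6174 ÷ 3.5 = 1764 RPM
shaft 2 → shaft 3 (gear mesh, 12/15): 1764 ÷ 0.8 = 2205 RPM
shaft 3 → shaft 4 (gear mesh, 35/20): 2205 ÷ 1.75 = 1260 RPM
shaft 4 → the joint axis (internal gear, 42/14): 1260 ÷ 3 = 420 RPM

420 RPM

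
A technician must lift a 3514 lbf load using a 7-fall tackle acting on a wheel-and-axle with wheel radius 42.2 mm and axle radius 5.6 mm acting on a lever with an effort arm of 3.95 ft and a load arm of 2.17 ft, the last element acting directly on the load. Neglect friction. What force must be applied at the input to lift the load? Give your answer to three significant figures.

Block-and-tackle MA = number of supporting rope parts = 7.
Wheel-and-axle MA = R/r = 42.2/5.6 = 7.5357.
Lever MA = effort arm / load arm = 3.95/2.17 = 1.8203.
Combined ideal MA = 7 × 7.5357 × 1.8203 = 96.02.
Effort = load / MA = 3514 / 96.02 = 36.597 lbf.

36.6 lbf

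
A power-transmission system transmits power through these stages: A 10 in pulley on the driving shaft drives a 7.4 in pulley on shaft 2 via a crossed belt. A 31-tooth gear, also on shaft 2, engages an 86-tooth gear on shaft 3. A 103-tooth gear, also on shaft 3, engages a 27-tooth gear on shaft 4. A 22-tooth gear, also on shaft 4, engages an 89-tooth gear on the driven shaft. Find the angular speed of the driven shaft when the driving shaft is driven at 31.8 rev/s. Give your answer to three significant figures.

belt 7.4/10 = 0.74 → 31.8/0.74 = 42.973 rev/s
gear mesh 86/31 = 2.7742 → 42.973/2.7742 = 15.49 rev/s
gear mesh 27/103 = 0.26214 → 15.49/0.26214 = 59.092 rev/s
gear mesh 89/22 = 4.0455 → 59.092/4.0455 = 14.607 rev/s

14.6 rev/s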